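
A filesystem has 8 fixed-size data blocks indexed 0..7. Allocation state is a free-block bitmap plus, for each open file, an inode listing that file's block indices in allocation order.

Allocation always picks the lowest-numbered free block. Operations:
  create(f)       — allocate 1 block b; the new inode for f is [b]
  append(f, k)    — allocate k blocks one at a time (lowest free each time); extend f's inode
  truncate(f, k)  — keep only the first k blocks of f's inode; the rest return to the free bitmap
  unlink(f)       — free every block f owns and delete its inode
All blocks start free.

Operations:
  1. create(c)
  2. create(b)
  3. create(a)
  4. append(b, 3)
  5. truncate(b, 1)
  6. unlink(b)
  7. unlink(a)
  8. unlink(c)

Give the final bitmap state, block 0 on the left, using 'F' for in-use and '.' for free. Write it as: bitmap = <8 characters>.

  1. create(c)  ⇒  F.......  {c→[0]}
  2. create(b)  ⇒  FF......  {b→[1]; c→[0]}
  3. create(a)  ⇒  FFF.....  {a→[2]; b→[1]; c→[0]}
  4. append(b, 3)  ⇒  FFFFFF..  {a→[2]; b→[1, 3, 4, 5]; c→[0]}
  5. truncate(b, 1)  ⇒  FFF.....  {a→[2]; b→[1]; c→[0]}
  6. unlink(b)  ⇒  F.F.....  {a→[2]; c→[0]}
  7. unlink(a)  ⇒  F.......  {c→[0]}
  8. unlink(c)  ⇒  ........  {}

bitmap = ........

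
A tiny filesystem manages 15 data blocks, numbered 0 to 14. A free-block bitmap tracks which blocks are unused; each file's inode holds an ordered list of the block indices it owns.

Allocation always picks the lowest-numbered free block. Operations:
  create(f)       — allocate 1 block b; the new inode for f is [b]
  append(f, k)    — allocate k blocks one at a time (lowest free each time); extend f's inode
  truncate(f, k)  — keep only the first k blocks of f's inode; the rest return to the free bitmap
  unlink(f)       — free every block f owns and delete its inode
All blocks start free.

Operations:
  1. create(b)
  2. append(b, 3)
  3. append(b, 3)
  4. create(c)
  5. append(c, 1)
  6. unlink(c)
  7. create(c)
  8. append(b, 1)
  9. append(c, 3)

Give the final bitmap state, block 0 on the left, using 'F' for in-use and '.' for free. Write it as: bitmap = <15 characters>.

bitmap = FFFFFFFFFFFF...

  1. create(b)  ⇒  F..............  {b→[0]}
  2. append(b, 3)  ⇒  FFFF...........  {b→[0, 1, 2, 3]}
  3. append(b, 3)  ⇒  FFFFFFF........  {b→[0, 1, 2, 3, 4, 5, 6]}
  4. create(c)  ⇒  FFFFFFFF.......  {b→[0, 1, 2, 3, 4, 5, 6]; c→[7]}
  5. append(c, 1)  ⇒  FFFFFFFFF......  {b→[0, 1, 2, 3, 4, 5, 6]; c→[7, 8]}
  6. unlink(c)  ⇒  FFFFFFF........  {b→[0, 1, 2, 3, 4, 5, 6]}
  7. create(c)  ⇒  FFFFFFFF.......  {b→[0, 1, 2, 3, 4, 5, 6]; c→[7]}
  8. append(b, 1)  ⇒  FFFFFFFFF......  {b→[0, 1, 2, 3, 4, 5, 6, 8]; c→[7]}
  9. append(c, 3)  ⇒  FFFFFFFFFFFF...  {b→[0, 1, 2, 3, 4, 5, 6, 8]; c→[7, 9, 10, 11]}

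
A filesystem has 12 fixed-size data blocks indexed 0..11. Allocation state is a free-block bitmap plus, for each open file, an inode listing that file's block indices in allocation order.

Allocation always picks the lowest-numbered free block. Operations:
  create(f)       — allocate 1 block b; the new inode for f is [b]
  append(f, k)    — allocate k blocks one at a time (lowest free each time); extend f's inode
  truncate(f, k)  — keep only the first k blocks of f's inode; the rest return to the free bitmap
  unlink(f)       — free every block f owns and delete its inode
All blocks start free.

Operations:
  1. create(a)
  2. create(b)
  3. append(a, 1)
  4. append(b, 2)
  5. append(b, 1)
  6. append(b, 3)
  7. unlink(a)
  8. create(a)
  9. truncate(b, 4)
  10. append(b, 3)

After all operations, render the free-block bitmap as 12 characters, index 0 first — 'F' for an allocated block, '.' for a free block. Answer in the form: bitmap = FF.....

bitmap = FFFFFFFF....

[1] create(a) — a=0 (map F...........)
[2] create(b) — a=0 b=1 (map FF..........)
[3] append(a, 1) — a=0,2 b=1 (map FFF.........)
[4] append(b, 2) — a=0,2 b=1,3,4 (map FFFFF.......)
[5] append(b, 1) — a=0,2 b=1,3,4,5 (map FFFFFF......)
[6] append(b, 3) — a=0,2 b=1,3,4,5,6,7,8 (map FFFFFFFFF...)
[7] unlink(a) — b=1,3,4,5,6,7,8 (map .F.FFFFFF...)
[8] create(a) — a=0 b=1,3,4,5,6,7,8 (map FF.FFFFFF...)
[9] truncate(b, 4) — a=0 b=1,3,4,5 (map FF.FFF......)
[10] append(b, 3) — a=0 b=1,3,4,5,2,6,7 (map FFFFFFFF....)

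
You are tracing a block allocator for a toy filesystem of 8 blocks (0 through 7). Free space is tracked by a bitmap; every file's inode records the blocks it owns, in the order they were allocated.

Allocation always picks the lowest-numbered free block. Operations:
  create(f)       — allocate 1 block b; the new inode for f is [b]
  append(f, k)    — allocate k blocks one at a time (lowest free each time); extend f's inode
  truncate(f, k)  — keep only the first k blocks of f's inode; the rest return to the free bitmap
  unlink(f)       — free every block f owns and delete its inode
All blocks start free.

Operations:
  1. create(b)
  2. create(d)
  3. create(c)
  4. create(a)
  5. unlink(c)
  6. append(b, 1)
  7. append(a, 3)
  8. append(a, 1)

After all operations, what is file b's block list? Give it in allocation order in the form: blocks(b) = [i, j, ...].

  1. create(b)  ⇒  F.......  {b→[0]}
  2. create(d)  ⇒  FF......  {b→[0]; d→[1]}
  3. create(c)  ⇒  FFF.....  {b→[0]; c→[2]; d→[1]}
  4. create(a)  ⇒  FFFF....  {a→[3]; b→[0]; c→[2]; d→[1]}
  5. unlink(c)  ⇒  FF.F....  {a→[3]; b→[0]; d→[1]}
  6. append(b, 1)  ⇒  FFFF....  {a→[3]; b→[0, 2]; d→[1]}
  7. append(a, 3)  ⇒  FFFFFFF.  {a→[3, 4, 5, 6]; b→[0, 2]; d→[1]}
  8. append(a, 1)  ⇒  FFFFFFFF  {a→[3, 4, 5, 6, 7]; b→[0, 2]; d→[1]}

blocks(b) = [0, 2]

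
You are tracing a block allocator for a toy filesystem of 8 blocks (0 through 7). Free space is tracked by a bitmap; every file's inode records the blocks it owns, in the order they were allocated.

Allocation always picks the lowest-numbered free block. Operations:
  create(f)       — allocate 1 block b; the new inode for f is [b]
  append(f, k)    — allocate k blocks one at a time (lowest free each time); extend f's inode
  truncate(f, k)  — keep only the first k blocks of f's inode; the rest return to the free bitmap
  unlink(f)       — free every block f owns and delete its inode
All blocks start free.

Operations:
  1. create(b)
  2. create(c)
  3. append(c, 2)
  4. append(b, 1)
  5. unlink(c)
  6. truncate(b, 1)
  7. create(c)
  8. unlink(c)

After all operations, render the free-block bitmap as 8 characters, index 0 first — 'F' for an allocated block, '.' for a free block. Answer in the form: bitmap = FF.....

  1. create(b)  ⇒  F.......  {b→[0]}
  2. create(c)  ⇒  FF......  {b→[0]; c→[1]}
  3. append(c, 2)  ⇒  FFFF....  {b→[0]; c→[1, 2, 3]}
  4. append(b, 1)  ⇒  FFFFF...  {b→[0, 4]; c→[1, 2, 3]}
  5. unlink(c)  ⇒  F...F...  {b→[0, 4]}
  6. truncate(b, 1)  ⇒  F.......  {b→[0]}
  7. create(c)  ⇒  FF......  {b→[0]; c→[1]}
  8. unlink(c)  ⇒  F.......  {b→[0]}

bitmap = F.......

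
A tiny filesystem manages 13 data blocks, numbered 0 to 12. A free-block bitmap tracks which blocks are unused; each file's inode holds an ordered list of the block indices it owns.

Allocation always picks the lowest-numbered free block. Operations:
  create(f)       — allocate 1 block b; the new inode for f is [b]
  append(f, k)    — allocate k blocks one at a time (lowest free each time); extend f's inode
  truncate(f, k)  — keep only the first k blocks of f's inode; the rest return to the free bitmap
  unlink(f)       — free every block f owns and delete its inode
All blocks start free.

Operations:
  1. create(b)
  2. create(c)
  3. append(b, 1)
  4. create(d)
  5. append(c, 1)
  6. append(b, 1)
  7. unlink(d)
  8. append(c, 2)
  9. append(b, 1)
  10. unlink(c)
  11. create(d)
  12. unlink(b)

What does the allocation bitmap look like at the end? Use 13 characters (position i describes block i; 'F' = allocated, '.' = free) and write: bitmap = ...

[1] create(b) — b=0 (map F............)
[2] create(c) — b=0 c=1 (map FF...........)
[3] append(b, 1) — b=0,2 c=1 (map FFF..........)
[4] create(d) — b=0,2 c=1 d=3 (map FFFF.........)
[5] append(c, 1) — b=0,2 c=1,4 d=3 (map FFFFF........)
[6] append(b, 1) — b=0,2,5 c=1,4 d=3 (map FFFFFF.......)
[7] unlink(d) — b=0,2,5 c=1,4 (map FFF.FF.......)
[8] append(c, 2) — b=0,2,5 c=1,4,3,6 (map FFFFFFF......)
[9] append(b, 1) — b=0,2,5,7 c=1,4,3,6 (map FFFFFFFF.....)
[10] unlink(c) — b=0,2,5,7 (map F.F..F.F.....)
[11] create(d) — b=0,2,5,7 d=1 (map FFF..F.F.....)
[12] unlink(b) — d=1 (map .F...........)

bitmap = .F...........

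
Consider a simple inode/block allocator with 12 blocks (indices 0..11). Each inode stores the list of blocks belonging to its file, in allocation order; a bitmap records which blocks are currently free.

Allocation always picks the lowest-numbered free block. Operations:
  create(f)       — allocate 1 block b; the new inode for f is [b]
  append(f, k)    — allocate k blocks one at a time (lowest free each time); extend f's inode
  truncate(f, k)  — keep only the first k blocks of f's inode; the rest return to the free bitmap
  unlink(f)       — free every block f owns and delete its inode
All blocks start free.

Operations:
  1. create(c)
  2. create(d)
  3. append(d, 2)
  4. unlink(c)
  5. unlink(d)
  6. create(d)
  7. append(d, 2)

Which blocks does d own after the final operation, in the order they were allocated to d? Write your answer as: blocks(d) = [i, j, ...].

blocks(d) = [0, 1, 2]

  1. create(c)  ⇒  F...........  {c→[0]}
  2. create(d)  ⇒  FF..........  {c→[0]; d→[1]}
  3. append(d, 2)  ⇒  FFFF........  {c→[0]; d→[1, 2, 3]}
  4. unlink(c)  ⇒  .FFF........  {d→[1, 2, 3]}
  5. unlink(d)  ⇒  ............  {}
  6. create(d)  ⇒  F...........  {d→[0]}
  7. append(d, 2)  ⇒  FFF.........  {d→[0, 1, 2]}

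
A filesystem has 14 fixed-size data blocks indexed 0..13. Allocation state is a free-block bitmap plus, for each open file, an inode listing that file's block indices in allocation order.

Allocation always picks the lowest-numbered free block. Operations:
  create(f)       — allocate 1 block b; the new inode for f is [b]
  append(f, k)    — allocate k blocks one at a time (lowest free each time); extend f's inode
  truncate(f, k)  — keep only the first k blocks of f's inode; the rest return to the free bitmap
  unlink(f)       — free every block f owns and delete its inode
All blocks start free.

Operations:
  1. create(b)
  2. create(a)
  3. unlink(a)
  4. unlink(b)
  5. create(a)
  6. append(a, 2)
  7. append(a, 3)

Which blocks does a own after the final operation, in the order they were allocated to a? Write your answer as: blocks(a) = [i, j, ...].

  1. create(b)  ⇒  F.............  {b→[0]}
  2. create(a)  ⇒  FF............  {a→[1]; b→[0]}
  3. unlink(a)  ⇒  F.............  {b→[0]}
  4. unlink(b)  ⇒  ..............  {}
  5. create(a)  ⇒  F.............  {a→[0]}
  6. append(a, 2)  ⇒  FFF...........  {a→[0, 1, 2]}
  7. append(a, 3)  ⇒  FFFFFF........  {a→[0, 1, 2, 3, 4, 5]}

blocks(a) = [0, 1, 2, 3, 4, 5]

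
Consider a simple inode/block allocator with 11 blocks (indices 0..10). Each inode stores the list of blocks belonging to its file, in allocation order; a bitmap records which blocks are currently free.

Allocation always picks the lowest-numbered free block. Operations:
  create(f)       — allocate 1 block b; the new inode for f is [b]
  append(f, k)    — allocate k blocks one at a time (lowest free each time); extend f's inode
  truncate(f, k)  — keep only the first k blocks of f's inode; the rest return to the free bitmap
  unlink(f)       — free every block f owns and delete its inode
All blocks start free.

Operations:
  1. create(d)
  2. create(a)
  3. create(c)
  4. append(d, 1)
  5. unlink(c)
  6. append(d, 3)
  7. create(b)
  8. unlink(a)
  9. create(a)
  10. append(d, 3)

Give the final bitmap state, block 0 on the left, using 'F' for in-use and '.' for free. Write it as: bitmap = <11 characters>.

[1] create(d) — d=0 (map F..........)
[2] create(a) — a=1 d=0 (map FF.........)
[3] create(c) — a=1 c=2 d=0 (map FFF........)
[4] append(d, 1) — a=1 c=2 d=0,3 (map FFFF.......)
[5] unlink(c) — a=1 d=0,3 (map FF.F.......)
[6] append(d, 3) — a=1 d=0,3,2,4,5 (map FFFFFF.....)
[7] create(b) — a=1 b=6 d=0,3,2,4,5 (map FFFFFFF....)
[8] unlink(a) — b=6 d=0,3,2,4,5 (map F.FFFFF....)
[9] create(a) — a=1 b=6 d=0,3,2,4,5 (map FFFFFFF....)
[10] append(d, 3) — a=1 b=6 d=0,3,2,4,5,7,8,9 (map FFFFFFFFFF.)

bitmap = FFFFFFFFFF.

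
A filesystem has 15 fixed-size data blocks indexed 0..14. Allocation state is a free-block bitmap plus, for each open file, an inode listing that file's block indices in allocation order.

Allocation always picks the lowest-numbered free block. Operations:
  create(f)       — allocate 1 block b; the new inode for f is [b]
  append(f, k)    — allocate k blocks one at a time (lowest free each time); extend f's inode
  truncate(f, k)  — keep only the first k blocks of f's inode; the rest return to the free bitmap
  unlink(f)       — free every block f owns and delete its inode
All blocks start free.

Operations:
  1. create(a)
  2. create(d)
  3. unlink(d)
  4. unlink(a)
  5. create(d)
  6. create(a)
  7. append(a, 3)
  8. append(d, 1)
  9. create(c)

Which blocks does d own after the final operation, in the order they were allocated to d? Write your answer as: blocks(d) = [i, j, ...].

[1] create(a) — a=0 (map F..............)
[2] create(d) — a=0 d=1 (map FF.............)
[3] unlink(d) — a=0 (map F..............)
[4] unlink(a) —  (map ...............)
[5] create(d) — d=0 (map F..............)
[6] create(a) — a=1 d=0 (map FF.............)
[7] append(a, 3) — a=1,2,3,4 d=0 (map FFFFF..........)
[8] append(d, 1) — a=1,2,3,4 d=0,5 (map FFFFFF.........)
[9] create(c) — a=1,2,3,4 c=6 d=0,5 (map FFFFFFF........)

blocks(d) = [0, 5]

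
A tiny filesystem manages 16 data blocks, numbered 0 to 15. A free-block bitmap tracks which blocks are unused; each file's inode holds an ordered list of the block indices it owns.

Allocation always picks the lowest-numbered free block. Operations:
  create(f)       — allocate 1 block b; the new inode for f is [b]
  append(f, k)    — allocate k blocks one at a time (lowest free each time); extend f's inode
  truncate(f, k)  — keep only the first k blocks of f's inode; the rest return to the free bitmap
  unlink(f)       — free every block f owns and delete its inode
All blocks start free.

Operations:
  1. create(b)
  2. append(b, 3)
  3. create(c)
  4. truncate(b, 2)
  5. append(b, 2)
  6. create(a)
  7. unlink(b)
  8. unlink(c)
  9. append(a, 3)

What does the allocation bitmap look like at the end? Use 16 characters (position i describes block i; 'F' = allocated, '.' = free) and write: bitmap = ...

bitmap = FFF..F..........

[1] create(b) — b=0 (map F...............)
[2] append(b, 3) — b=0,1,2,3 (map FFFF............)
[3] create(c) — b=0,1,2,3 c=4 (map FFFFF...........)
[4] truncate(b, 2) — b=0,1 c=4 (map FF..F...........)
[5] append(b, 2) — b=0,1,2,3 c=4 (map FFFFF...........)
[6] create(a) — a=5 b=0,1,2,3 c=4 (map FFFFFF..........)
[7] unlink(b) — a=5 c=4 (map ....FF..........)
[8] unlink(c) — a=5 (map .....F..........)
[9] append(a, 3) — a=5,0,1,2 (map FFF..F..........)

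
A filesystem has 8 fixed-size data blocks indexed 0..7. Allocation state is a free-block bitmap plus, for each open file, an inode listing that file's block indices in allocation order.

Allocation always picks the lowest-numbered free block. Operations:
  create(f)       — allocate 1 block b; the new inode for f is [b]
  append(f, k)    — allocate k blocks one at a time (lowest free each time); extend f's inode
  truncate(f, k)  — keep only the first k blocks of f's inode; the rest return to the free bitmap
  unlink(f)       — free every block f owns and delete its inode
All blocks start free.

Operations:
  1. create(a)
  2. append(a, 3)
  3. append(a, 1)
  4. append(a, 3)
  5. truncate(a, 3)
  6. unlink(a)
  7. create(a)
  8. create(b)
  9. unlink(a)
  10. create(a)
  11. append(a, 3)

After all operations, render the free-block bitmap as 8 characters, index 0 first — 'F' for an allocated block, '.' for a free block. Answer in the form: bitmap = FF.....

bitmap = FFFFF...

  1. create(a)  ⇒  F.......  {a→[0]}
  2. append(a, 3)  ⇒  FFFF....  {a→[0, 1, 2, 3]}
  3. append(a, 1)  ⇒  FFFFF...  {a→[0, 1, 2, 3, 4]}
  4. append(a, 3)  ⇒  FFFFFFFF  {a→[0, 1, 2, 3, 4, 5, 6, 7]}
  5. truncate(a, 3)  ⇒  FFF.....  {a→[0, 1, 2]}
  6. unlink(a)  ⇒  ........  {}
  7. create(a)  ⇒  F.......  {a→[0]}
  8. create(b)  ⇒  FF......  {a→[0]; b→[1]}
  9. unlink(a)  ⇒  .F......  {b→[1]}
  10. create(a)  ⇒  FF......  {a→[0]; b→[1]}
  11. append(a, 3)  ⇒  FFFFF...  {a→[0, 2, 3, 4]; b→[1]}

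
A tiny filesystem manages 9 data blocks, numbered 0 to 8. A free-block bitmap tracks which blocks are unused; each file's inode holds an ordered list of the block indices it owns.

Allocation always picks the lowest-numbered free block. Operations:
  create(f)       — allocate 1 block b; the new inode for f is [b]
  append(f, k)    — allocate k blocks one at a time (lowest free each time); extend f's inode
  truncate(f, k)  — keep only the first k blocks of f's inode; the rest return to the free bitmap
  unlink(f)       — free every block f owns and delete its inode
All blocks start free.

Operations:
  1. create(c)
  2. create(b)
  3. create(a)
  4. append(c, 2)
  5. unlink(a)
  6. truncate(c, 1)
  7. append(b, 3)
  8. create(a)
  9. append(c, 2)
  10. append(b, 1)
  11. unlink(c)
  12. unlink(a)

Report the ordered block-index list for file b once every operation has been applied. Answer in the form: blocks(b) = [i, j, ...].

blocks(b) = [1, 2, 3, 4, 8]

  1. create(c)  ⇒  F........  {c→[0]}
  2. create(b)  ⇒  FF.......  {b→[1]; c→[0]}
  3. create(a)  ⇒  FFF......  {a→[2]; b→[1]; c→[0]}
  4. append(c, 2)  ⇒  FFFFF....  {a→[2]; b→[1]; c→[0, 3, 4]}
  5. unlink(a)  ⇒  FF.FF....  {b→[1]; c→[0, 3, 4]}
  6. truncate(c, 1)  ⇒  FF.......  {b→[1]; c→[0]}
  7. append(b, 3)  ⇒  FFFFF....  {b→[1, 2, 3, 4]; c→[0]}
  8. create(a)  ⇒  FFFFFF...  {a→[5]; b→[1, 2, 3, 4]; c→[0]}
  9. append(c, 2)  ⇒  FFFFFFFF.  {a→[5]; b→[1, 2, 3, 4]; c→[0, 6, 7]}
  10. append(b, 1)  ⇒  FFFFFFFFF  {a→[5]; b→[1, 2, 3, 4, 8]; c→[0, 6, 7]}
  11. unlink(c)  ⇒  .FFFFF..F  {a→[5]; b→[1, 2, 3, 4, 8]}
  12. unlink(a)  ⇒  .FFFF...F  {b→[1, 2, 3, 4, 8]}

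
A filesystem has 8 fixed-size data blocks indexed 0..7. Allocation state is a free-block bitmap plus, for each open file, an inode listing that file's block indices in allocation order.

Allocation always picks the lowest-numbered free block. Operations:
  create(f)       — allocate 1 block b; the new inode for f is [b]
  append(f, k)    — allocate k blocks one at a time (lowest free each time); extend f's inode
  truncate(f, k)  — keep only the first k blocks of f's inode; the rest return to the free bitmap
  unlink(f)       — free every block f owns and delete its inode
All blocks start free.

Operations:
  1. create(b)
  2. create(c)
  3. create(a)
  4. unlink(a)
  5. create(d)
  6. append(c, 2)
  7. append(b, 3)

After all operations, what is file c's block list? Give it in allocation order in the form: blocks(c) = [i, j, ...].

blocks(c) = [1, 3, 4]

create(b): bitmap=F....... | b=[0]
create(c): bitmap=FF...... | b=[0] c=[1]
create(a): bitmap=FFF..... | a=[2] b=[0] c=[1]
unlink(a): bitmap=FF...... | b=[0] c=[1]
create(d): bitmap=FFF..... | b=[0] c=[1] d=[2]
append(c, 2): bitmap=FFFFF... | b=[0] c=[1, 3, 4] d=[2]
append(b, 3): bitmap=FFFFFFFF | b=[0, 5, 6, 7] c=[1, 3, 4] d=[2]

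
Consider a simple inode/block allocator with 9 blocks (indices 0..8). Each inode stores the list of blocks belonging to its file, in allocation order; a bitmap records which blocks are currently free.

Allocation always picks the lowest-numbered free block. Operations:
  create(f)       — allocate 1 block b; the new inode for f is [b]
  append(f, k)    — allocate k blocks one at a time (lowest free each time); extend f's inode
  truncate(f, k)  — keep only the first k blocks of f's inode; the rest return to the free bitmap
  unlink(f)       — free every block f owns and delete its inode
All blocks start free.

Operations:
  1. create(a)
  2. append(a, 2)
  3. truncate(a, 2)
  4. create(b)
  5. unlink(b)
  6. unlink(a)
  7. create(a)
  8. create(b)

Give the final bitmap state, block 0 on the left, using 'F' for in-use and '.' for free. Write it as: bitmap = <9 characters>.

bitmap = FF.......

[1] create(a) — a=0 (map F........)
[2] append(a, 2) — a=0,1,2 (map FFF......)
[3] truncate(a, 2) — a=0,1 (map FF.......)
[4] create(b) — a=0,1 b=2 (map FFF......)
[5] unlink(b) — a=0,1 (map FF.......)
[6] unlink(a) —  (map .........)
[7] create(a) — a=0 (map F........)
[8] create(b) — a=0 b=1 (map FF.......)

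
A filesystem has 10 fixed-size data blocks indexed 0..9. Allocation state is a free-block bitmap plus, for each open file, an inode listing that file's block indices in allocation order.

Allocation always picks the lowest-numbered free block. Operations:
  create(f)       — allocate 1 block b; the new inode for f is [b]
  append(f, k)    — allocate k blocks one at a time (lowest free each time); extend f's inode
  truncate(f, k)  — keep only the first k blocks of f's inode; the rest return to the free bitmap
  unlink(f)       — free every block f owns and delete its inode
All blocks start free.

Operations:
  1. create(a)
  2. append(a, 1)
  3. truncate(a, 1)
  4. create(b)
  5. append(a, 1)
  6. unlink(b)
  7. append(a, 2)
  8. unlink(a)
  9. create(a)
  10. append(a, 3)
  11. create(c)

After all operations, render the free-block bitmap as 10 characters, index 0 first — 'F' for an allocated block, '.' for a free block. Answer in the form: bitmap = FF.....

bitmap = FFFFF.....

  1. create(a)  ⇒  F.........  {a→[0]}
  2. append(a, 1)  ⇒  FF........  {a→[0, 1]}
  3. truncate(a, 1)  ⇒  F.........  {a→[0]}
  4. create(b)  ⇒  FF........  {a→[0]; b→[1]}
  5. append(a, 1)  ⇒  FFF.......  {a→[0, 2]; b→[1]}
  6. unlink(b)  ⇒  F.F.......  {a→[0, 2]}
  7. append(a, 2)  ⇒  FFFF......  {a→[0, 2, 1, 3]}
  8. unlink(a)  ⇒  ..........  {}
  9. create(a)  ⇒  F.........  {a→[0]}
  10. append(a, 3)  ⇒  FFFF......  {a→[0, 1, 2, 3]}
  11. create(c)  ⇒  FFFFF.....  {a→[0, 1, 2, 3]; c→[4]}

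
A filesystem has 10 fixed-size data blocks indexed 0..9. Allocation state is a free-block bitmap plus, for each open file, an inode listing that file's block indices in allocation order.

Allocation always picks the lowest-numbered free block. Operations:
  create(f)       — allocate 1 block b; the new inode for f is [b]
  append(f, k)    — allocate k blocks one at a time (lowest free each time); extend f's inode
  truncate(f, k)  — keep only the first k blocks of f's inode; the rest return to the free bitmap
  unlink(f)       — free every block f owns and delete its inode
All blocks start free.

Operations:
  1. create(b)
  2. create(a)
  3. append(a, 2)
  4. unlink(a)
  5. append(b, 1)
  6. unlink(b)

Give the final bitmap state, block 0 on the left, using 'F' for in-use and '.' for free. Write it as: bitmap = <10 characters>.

after create(b) → b:[0]  free=[F.........]
after create(a) → a:[1], b:[0]  free=[FF........]
after append(a, 2) → a:[1, 2, 3], b:[0]  free=[FFFF......]
after unlink(a) → b:[0]  free=[F.........]
after append(b, 1) → b:[0, 1]  free=[FF........]
after unlink(b) →   free=[..........]

bitmap = ..........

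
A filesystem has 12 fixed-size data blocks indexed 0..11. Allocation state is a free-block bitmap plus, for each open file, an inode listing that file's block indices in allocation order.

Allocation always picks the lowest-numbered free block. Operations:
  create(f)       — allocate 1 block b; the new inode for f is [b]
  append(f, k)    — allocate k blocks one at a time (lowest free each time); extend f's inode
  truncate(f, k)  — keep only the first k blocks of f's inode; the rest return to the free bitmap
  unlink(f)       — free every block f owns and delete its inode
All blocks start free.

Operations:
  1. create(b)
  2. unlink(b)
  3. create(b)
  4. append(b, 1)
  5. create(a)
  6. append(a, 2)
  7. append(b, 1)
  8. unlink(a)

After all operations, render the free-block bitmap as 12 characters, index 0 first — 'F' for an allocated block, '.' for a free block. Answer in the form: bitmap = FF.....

create(b): bitmap=F........... | b=[0]
unlink(b): bitmap=............ | 
create(b): bitmap=F........... | b=[0]
append(b, 1): bitmap=FF.......... | b=[0, 1]
create(a): bitmap=FFF......... | a=[2] b=[0, 1]
append(a, 2): bitmap=FFFFF....... | a=[2, 3, 4] b=[0, 1]
append(b, 1): bitmap=FFFFFF...... | a=[2, 3, 4] b=[0, 1, 5]
unlink(a): bitmap=FF...F...... | b=[0, 1, 5]

bitmap = FF...F......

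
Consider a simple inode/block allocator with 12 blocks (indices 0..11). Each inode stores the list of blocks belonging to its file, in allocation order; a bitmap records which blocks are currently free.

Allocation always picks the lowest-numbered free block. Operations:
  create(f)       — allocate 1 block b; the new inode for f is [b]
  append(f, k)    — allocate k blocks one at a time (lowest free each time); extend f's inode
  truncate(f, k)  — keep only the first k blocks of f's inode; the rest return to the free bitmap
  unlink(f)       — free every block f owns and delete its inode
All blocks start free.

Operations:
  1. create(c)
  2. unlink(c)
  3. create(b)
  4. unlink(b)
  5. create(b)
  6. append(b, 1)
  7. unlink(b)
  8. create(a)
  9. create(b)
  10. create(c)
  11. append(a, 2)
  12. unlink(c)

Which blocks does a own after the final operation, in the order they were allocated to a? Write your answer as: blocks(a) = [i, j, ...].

blocks(a) = [0, 3, 4]

  1. create(c)  ⇒  F...........  {c→[0]}
  2. unlink(c)  ⇒  ............  {}
  3. create(b)  ⇒  F...........  {b→[0]}
  4. unlink(b)  ⇒  ............  {}
  5. create(b)  ⇒  F...........  {b→[0]}
  6. append(b, 1)  ⇒  FF..........  {b→[0, 1]}
  7. unlink(b)  ⇒  ............  {}
  8. create(a)  ⇒  F...........  {a→[0]}
  9. create(b)  ⇒  FF..........  {a→[0]; b→[1]}
  10. create(c)  ⇒  FFF.........  {a→[0]; b→[1]; c→[2]}
  11. append(a, 2)  ⇒  FFFFF.......  {a→[0, 3, 4]; b→[1]; c→[2]}
  12. unlink(c)  ⇒  FF.FF.......  {a→[0, 3, 4]; b→[1]}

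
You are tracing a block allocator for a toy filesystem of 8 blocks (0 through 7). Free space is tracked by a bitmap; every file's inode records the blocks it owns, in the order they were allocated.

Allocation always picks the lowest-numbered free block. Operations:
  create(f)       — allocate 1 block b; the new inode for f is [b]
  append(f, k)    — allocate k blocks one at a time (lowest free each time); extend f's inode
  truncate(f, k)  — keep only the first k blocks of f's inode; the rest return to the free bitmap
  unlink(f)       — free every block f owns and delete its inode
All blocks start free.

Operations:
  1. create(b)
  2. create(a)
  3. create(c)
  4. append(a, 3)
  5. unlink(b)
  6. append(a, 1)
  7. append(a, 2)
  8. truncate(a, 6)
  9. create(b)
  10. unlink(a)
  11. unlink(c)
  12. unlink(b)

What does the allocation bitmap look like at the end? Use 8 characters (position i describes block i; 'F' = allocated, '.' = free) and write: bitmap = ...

create(b): bitmap=F....... | b=[0]
create(a): bitmap=FF...... | a=[1] b=[0]
create(c): bitmap=FFF..... | a=[1] b=[0] c=[2]
append(a, 3): bitmap=FFFFFF.. | a=[1, 3, 4, 5] b=[0] c=[2]
unlink(b): bitmap=.FFFFF.. | a=[1, 3, 4, 5] c=[2]
append(a, 1): bitmap=FFFFFF.. | a=[1, 3, 4, 5, 0] c=[2]
append(a, 2): bitmap=FFFFFFFF | a=[1, 3, 4, 5, 0, 6, 7] c=[2]
truncate(a, 6): bitmap=FFFFFFF. | a=[1, 3, 4, 5, 0, 6] c=[2]
create(b): bitmap=FFFFFFFF | a=[1, 3, 4, 5, 0, 6] b=[7] c=[2]
unlink(a): bitmap=..F....F | b=[7] c=[2]
unlink(c): bitmap=.......F | b=[7]
unlink(b): bitmap=........ | 

bitmap = ........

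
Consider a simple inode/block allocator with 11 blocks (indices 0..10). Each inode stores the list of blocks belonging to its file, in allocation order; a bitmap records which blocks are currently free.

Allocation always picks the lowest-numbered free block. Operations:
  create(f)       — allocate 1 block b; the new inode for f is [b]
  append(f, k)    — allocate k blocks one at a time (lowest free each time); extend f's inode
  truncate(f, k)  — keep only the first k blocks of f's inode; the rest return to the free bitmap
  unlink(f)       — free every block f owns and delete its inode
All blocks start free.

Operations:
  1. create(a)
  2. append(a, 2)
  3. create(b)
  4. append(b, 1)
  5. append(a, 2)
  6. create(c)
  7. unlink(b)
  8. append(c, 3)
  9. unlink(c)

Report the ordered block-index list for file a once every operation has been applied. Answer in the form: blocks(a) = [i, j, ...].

blocks(a) = [0, 1, 2, 5, 6]

  1. create(a)  ⇒  F..........  {a→[0]}
  2. append(a, 2)  ⇒  FFF........  {a→[0, 1, 2]}
  3. create(b)  ⇒  FFFF.......  {a→[0, 1, 2]; b→[3]}
  4. append(b, 1)  ⇒  FFFFF......  {a→[0, 1, 2]; b→[3, 4]}
  5. append(a, 2)  ⇒  FFFFFFF....  {a→[0, 1, 2, 5, 6]; b→[3, 4]}
  6. create(c)  ⇒  FFFFFFFF...  {a→[0, 1, 2, 5, 6]; b→[3, 4]; c→[7]}
  7. unlink(b)  ⇒  FFF..FFF...  {a→[0, 1, 2, 5, 6]; c→[7]}
  8. append(c, 3)  ⇒  FFFFFFFFF..  {a→[0, 1, 2, 5, 6]; c→[7, 3, 4, 8]}
  9. unlink(c)  ⇒  FFF..FF....  {a→[0, 1, 2, 5, 6]}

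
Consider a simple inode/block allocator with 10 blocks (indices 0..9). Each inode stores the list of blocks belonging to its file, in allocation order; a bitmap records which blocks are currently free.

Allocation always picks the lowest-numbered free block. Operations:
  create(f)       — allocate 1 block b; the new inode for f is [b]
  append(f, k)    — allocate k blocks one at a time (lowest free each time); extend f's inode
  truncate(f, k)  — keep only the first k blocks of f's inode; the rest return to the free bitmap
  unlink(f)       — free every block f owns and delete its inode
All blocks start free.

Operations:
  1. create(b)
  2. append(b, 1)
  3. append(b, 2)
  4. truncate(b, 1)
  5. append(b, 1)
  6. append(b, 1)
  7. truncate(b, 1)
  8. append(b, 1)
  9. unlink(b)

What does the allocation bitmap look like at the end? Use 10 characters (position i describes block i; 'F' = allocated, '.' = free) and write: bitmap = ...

bitmap = ..........

[1] create(b) — b=0 (map F.........)
[2] append(b, 1) — b=0,1 (map FF........)
[3] append(b, 2) — b=0,1,2,3 (map FFFF......)
[4] truncate(b, 1) — b=0 (map F.........)
[5] append(b, 1) — b=0,1 (map FF........)
[6] append(b, 1) — b=0,1,2 (map FFF.......)
[7] truncate(b, 1) — b=0 (map F.........)
[8] append(b, 1) — b=0,1 (map FF........)
[9] unlink(b) —  (map ..........)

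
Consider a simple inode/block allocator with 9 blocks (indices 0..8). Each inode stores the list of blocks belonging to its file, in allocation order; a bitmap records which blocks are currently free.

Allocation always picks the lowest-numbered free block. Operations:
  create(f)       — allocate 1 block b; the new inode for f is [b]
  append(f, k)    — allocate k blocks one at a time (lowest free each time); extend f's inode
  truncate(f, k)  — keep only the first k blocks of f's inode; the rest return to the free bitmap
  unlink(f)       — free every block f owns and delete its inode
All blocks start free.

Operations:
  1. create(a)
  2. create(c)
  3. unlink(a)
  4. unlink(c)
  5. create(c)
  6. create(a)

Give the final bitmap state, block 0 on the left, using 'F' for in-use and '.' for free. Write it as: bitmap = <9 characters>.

create(a): bitmap=F........ | a=[0]
create(c): bitmap=FF....... | a=[0] c=[1]
unlink(a): bitmap=.F....... | c=[1]
unlink(c): bitmap=......... | 
create(c): bitmap=F........ | c=[0]
create(a): bitmap=FF....... | a=[1] c=[0]

bitmap = FF.......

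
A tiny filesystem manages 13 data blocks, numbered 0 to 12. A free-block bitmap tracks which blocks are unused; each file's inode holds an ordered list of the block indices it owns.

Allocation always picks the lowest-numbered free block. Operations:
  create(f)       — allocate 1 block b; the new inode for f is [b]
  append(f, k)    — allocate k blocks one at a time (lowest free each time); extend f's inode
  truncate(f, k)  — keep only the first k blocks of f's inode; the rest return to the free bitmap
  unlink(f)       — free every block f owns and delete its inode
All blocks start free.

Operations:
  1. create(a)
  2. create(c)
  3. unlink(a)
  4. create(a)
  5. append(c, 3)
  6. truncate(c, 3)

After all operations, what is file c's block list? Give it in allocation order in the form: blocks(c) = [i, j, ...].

blocks(c) = [1, 2, 3]

create(a): bitmap=F............ | a=[0]
create(c): bitmap=FF........... | a=[0] c=[1]
unlink(a): bitmap=.F........... | c=[1]
create(a): bitmap=FF........... | a=[0] c=[1]
append(c, 3): bitmap=FFFFF........ | a=[0] c=[1, 2, 3, 4]
truncate(c, 3): bitmap=FFFF......... | a=[0] c=[1, 2, 3]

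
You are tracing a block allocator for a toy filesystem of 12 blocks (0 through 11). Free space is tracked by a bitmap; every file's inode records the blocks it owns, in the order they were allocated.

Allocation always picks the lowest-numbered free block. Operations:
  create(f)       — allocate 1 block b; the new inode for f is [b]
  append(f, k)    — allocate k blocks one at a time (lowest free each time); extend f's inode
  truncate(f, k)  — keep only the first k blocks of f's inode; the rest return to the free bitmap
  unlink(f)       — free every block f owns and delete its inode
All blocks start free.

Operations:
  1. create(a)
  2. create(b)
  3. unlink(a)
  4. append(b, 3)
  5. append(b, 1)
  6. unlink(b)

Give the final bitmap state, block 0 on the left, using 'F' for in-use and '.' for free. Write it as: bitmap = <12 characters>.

bitmap = ............

[1] create(a) — a=0 (map F...........)
[2] create(b) — a=0 b=1 (map FF..........)
[3] unlink(a) — b=1 (map .F..........)
[4] append(b, 3) — b=1,0,2,3 (map FFFF........)
[5] append(b, 1) — b=1,0,2,3,4 (map FFFFF.......)
[6] unlink(b) —  (map ............)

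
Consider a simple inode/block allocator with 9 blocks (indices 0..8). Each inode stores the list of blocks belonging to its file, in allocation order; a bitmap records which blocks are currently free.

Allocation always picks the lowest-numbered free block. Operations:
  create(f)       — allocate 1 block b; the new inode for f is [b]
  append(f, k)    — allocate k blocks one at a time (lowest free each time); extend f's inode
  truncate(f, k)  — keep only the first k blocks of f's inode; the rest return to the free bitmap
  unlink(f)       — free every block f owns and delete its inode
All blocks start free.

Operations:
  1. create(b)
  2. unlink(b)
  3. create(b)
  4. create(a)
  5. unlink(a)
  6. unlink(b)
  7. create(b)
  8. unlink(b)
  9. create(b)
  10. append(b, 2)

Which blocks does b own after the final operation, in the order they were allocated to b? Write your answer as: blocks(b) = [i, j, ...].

blocks(b) = [0, 1, 2]

  1. create(b)  ⇒  F........  {b→[0]}
  2. unlink(b)  ⇒  .........  {}
  3. create(b)  ⇒  F........  {b→[0]}
  4. create(a)  ⇒  FF.......  {a→[1]; b→[0]}
  5. unlink(a)  ⇒  F........  {b→[0]}
  6. unlink(b)  ⇒  .........  {}
  7. create(b)  ⇒  F........  {b→[0]}
  8. unlink(b)  ⇒  .........  {}
  9. create(b)  ⇒  F........  {b→[0]}
  10. append(b, 2)  ⇒  FFF......  {b→[0, 1, 2]}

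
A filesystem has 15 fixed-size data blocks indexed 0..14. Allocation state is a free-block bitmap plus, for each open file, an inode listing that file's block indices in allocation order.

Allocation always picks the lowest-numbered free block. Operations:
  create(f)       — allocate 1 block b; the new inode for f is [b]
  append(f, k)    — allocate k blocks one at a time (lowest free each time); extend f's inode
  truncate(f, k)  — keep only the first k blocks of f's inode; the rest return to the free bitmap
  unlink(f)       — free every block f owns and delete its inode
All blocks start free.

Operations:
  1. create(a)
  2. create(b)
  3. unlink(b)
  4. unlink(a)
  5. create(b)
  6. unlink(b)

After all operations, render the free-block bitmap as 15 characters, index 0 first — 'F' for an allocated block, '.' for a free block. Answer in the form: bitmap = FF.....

  1. create(a)  ⇒  F..............  {a→[0]}
  2. create(b)  ⇒  FF.............  {a→[0]; b→[1]}
  3. unlink(b)  ⇒  F..............  {a→[0]}
  4. unlink(a)  ⇒  ...............  {}
  5. create(b)  ⇒  F..............  {b→[0]}
  6. unlink(b)  ⇒  ...............  {}

bitmap = ...............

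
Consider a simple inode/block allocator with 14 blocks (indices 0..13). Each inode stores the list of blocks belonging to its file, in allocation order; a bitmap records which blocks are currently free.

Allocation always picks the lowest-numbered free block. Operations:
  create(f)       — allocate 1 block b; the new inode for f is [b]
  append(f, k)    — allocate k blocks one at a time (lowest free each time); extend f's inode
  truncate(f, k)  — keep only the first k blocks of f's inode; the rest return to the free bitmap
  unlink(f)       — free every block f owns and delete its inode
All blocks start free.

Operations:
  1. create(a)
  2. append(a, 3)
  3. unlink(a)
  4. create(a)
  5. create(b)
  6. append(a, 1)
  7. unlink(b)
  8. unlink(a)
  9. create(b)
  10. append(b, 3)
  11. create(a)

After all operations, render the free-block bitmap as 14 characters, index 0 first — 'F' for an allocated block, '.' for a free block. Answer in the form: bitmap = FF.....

[1] create(a) — a=0 (map F.............)
[2] append(a, 3) — a=0,1,2,3 (map FFFF..........)
[3] unlink(a) —  (map ..............)
[4] create(a) — a=0 (map F.............)
[5] create(b) — a=0 b=1 (map FF............)
[6] append(a, 1) — a=0,2 b=1 (map FFF...........)
[7] unlink(b) — a=0,2 (map F.F...........)
[8] unlink(a) —  (map ..............)
[9] create(b) — b=0 (map F.............)
[10] append(b, 3) — b=0,1,2,3 (map FFFF..........)
[11] create(a) — a=4 b=0,1,2,3 (map FFFFF.........)

bitmap = FFFFF.........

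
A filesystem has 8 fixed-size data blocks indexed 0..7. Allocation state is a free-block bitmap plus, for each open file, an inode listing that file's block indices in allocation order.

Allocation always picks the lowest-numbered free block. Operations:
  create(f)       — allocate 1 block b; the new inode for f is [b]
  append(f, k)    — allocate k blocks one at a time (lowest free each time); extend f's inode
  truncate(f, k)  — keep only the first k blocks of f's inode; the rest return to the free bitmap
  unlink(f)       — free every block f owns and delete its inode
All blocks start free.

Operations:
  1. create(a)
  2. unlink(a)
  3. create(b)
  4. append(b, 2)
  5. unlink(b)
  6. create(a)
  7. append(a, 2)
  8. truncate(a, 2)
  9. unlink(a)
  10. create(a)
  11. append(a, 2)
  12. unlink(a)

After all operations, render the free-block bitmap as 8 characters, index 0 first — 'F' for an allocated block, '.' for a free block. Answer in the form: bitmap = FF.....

  1. create(a)  ⇒  F.......  {a→[0]}
  2. unlink(a)  ⇒  ........  {}
  3. create(b)  ⇒  F.......  {b→[0]}
  4. append(b, 2)  ⇒  FFF.....  {b→[0, 1, 2]}
  5. unlink(b)  ⇒  ........  {}
  6. create(a)  ⇒  F.......  {a→[0]}
  7. append(a, 2)  ⇒  FFF.....  {a→[0, 1, 2]}
  8. truncate(a, 2)  ⇒  FF......  {a→[0, 1]}
  9. unlink(a)  ⇒  ........  {}
  10. create(a)  ⇒  F.......  {a→[0]}
  11. append(a, 2)  ⇒  FFF.....  {a→[0, 1, 2]}
  12. unlink(a)  ⇒  ........  {}

bitmap = ........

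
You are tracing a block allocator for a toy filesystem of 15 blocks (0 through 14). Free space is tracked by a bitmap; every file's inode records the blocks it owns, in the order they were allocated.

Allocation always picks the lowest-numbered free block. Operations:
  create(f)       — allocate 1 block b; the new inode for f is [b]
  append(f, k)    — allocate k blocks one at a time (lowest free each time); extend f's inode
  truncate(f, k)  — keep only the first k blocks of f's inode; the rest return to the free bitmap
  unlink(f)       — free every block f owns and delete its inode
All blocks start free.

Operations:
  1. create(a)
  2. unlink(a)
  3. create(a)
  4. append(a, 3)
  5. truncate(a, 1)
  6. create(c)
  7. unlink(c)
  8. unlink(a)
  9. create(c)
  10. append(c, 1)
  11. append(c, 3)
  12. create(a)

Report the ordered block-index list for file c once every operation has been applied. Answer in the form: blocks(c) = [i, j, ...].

blocks(c) = [0, 1, 2, 3, 4]

after create(a) → a:[0]  free=[F..............]
after unlink(a) →   free=[...............]
after create(a) → a:[0]  free=[F..............]
after append(a, 3) → a:[0, 1, 2, 3]  free=[FFFF...........]
after truncate(a, 1) → a:[0]  free=[F..............]
after create(c) → a:[0], c:[1]  free=[FF.............]
after unlink(c) → a:[0]  free=[F..............]
after unlink(a) →   free=[...............]
after create(c) → c:[0]  free=[F..............]
after append(c, 1) → c:[0, 1]  free=[FF.............]
after append(c, 3) → c:[0, 1, 2, 3, 4]  free=[FFFFF..........]
after create(a) → a:[5], c:[0, 1, 2, 3, 4]  free=[FFFFFF.........]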